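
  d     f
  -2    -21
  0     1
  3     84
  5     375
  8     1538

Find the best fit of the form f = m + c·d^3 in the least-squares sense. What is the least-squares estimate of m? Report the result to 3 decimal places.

Forming MᵀM = [[5, 656]; [656, 278562]] and Mᵀf = [1977, 836767]ᵀ gives MᵀM·[m, c]ᵀ = Mᵀf.
det = 5·278562 − 656² = 962474.
m = (1977·278562 − 656·836767)/962474 = 898961/481237; c = (5·836767 − 656·1977)/962474 = 2886923/962474.

m = 1.868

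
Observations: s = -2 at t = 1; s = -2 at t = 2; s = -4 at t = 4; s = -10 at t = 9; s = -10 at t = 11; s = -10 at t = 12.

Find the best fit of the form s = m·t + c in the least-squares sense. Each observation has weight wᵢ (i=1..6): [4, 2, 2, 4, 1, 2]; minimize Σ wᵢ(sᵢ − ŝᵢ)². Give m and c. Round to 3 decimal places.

m = -0.866, c = -0.975

Forming AᵀWA = [[777, 87]; [87, 15]] and AᵀWs = [-758, -90]ᵀ gives AᵀWA·[m, c]ᵀ = AᵀWs.
Eliminating c: 15·(row 1) − 87·(row 2) gives 4086·m = 15·(-758) − 87·(-90) = -3540, so m = -590/681.
Then c = ((-90) − 87·(-590/681))/15 = -664/681.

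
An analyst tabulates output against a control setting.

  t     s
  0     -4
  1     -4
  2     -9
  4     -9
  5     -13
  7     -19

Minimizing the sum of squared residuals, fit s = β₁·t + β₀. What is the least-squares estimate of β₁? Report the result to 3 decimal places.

With design matrix X, XᵀX = [[95, 19]; [19, 6]] and Xᵀs = [-256, -58]ᵀ.
Δ = 95·6 − 19² = 209.
β₁ = ((-256)·6 − 19·(-58))/209 = -434/209; β₀ = (95·(-58) − 19·(-256))/209 = -34/11.

β₁ = -2.077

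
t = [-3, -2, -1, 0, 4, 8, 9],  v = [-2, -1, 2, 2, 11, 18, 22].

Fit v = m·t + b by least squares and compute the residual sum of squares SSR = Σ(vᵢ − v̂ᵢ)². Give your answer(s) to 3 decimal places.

Setting ∂/∂m … = 0 gives: 175·m + 15·b = 392;  15·m + 7·b = 52.
(Σt·t = 175, Σt = 15, Σ1 = 7, Σt·v = 392, Σv = 52.)
Eliminating b: 7·(row 1) − 15·(row 2) gives 1000·m = 7·392 − 15·52 = 1964, so m = 491/250.
Then b = (52 − 15·(491/250))/7 = 161/50.
Residuals: 84/125, -73/250, 93/125, -61/50, -19/250, -233/250, 138/125; SSR = 584/125.

SSR = 4.672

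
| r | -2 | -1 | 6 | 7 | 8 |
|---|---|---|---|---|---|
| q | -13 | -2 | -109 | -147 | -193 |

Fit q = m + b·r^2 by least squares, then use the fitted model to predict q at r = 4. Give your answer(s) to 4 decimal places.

The normal system AᵀA·[m, b]ᵀ = Aᵀq is [[5, 154]; [154, 7810]]·[m, b]ᵀ = [-464, -23533]ᵀ.
det = 5·7810 − 154² = 15334.
m = ((-464)·7810 − 154·(-23533))/15334 = 11/697; b = (5·(-23533) − 154·(-464))/15334 = -46209/15334.
At r = 4: q̂ = (11/697)·(1) + (-46209/15334)·(16) = -369551/7667.

q̂ = -48.2002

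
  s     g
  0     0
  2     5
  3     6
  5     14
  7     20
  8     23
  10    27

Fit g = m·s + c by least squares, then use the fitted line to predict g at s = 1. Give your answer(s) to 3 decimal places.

ĝ = 2.150

Entries of AᵀA: Σs·s = 251, Σs = 35, Σ1 = 7.
Right-hand side: Σs·g = 692, Σg = 95.
det = 251·7 − 35² = 532.
m = (692·7 − 35·95)/532 = 217/76; c = (251·95 − 35·692)/532 = -375/532.
At s = 1: ĝ = (217/76)·(1) + (-375/532)·(1) = 286/133.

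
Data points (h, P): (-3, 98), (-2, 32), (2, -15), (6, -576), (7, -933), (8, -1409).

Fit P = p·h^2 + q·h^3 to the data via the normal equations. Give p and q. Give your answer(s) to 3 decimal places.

p = 1.958, q = -2.997

Sums needed: Σh^2·h^2 = 7906, Σh^2·h^3 = 57108, Σh^3·h^3 = 427306.
Right-hand side: Σh^2·P = -155679, Σh^3·P = -1168865.
Normal equations: [[7906, 57108]; [57108, 427306]]·[p, q]ᵀ = [-155679, -1168865]ᵀ.
Determinant 7906·427306 − 57108² = 116957572.
p = ((-155679)·427306 − 57108·(-1168865))/116957572 = 114485823/58478786; q = (7906·(-1168865) − 57108·(-155679))/116957572 = -175265179/58478786.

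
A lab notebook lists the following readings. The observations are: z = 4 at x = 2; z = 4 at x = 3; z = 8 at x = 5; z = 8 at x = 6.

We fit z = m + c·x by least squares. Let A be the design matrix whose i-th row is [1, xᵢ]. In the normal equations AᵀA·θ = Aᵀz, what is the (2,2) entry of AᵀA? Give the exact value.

Row 2 ↔ basis x, column 2 ↔ basis x, so (AᵀA)_{2,2} = Σᵢ (x)·(x) = (2)·(2) + (3)·(3) + (5)·(5) + (6)·(6) = 74.

74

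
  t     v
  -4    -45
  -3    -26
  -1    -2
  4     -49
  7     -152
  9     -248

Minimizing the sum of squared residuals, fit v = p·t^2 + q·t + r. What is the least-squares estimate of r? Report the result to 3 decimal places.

r = 0.478

AᵀA·[p, q, r]ᵀ = Aᵀv reads: 9556·p + 1044·q + 172·r = -29276;  1044·p + 172·q + 12·r = -3232;  172·p + 12·q + 6·r = -522.
Solving the 3×3 system (Gaussian elimination) gives p = -1803/598, q = -313/598, r = 11/23.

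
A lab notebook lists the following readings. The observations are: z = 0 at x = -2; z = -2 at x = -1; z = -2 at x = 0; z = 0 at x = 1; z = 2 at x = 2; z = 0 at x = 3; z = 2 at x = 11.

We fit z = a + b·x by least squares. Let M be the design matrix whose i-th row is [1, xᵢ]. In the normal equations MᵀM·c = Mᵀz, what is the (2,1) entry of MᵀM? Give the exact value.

Row 2 ↔ basis x, column 1 ↔ basis 1, so (MᵀM)_{2,1} = Σᵢ x = (-2)·(1) + (-1)·(1) + (0)·(1) + (1)·(1) + (2)·(1) + (3)·(1) + (11)·(1) = 14.

14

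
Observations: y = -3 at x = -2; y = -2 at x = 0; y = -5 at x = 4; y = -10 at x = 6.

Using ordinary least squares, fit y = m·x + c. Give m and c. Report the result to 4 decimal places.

m = -0.8500, c = -3.3000

From the data, Σx·x = 56, Σx = 8, Σ1 = 4.
Moment sums: Σx·y = -74, Σy = -20.
MᵀM·[m, c]ᵀ = Mᵀy becomes [[56, 8]; [8, 4]]·[m, c]ᵀ = [-74, -20]ᵀ.
Δ = 56·4 − 8² = 160.
m = ((-74)·4 − 8·(-20))/160 = -17/20; c = (56·(-20) − 8·(-74))/160 = -33/10.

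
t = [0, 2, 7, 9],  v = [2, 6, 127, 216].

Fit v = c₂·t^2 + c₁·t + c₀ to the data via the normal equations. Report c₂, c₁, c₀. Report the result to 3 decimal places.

The normal system AᵀA·[c₂, c₁, c₀]ᵀ = Aᵀv is [[8978, 1080, 134]; [1080, 134, 18]; [134, 18, 4]]·[c₂, c₁, c₀]ᵀ = [23743, 2845, 351]ᵀ.
Inverting the 3×3 Gram matrix, [c₂, c₁, c₀]ᵀ = [85/28, -5111/1484, 329/212]ᵀ.

c₂ = 3.036, c₁ = -3.444, c₀ = 1.552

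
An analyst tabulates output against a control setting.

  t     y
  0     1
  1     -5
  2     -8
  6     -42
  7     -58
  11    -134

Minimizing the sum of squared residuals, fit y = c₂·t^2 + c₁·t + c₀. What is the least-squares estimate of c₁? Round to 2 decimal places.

Setting ∂/∂c₂ … = 0 gives: 18355·c₂ + 1899·c₁ + 211·c₀ = -20605;  1899·c₂ + 211·c₁ + 27·c₀ = -2153;  211·c₂ + 27·c₁ + 6·c₀ = -246.
Inverting the 3×3 Gram matrix, [c₂, c₁, c₀]ᵀ = [-115059/115676, -131269/115676, -26441/28919]ᵀ.

c₁ = -1.13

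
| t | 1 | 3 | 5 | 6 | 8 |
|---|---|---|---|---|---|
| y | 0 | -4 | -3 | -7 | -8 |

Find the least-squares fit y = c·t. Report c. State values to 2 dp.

From the data, Σt·t = 135.
And Σt·y = -133.
c = (-133)/135 = -0.985185.

c = -0.99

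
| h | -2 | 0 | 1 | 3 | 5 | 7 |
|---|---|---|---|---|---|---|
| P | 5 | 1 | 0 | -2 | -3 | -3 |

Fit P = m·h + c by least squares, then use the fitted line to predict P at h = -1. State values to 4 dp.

From the data, Σh·h = 88, Σh = 14, Σ1 = 6.
Moment sums: Σh·P = -52, ΣP = -2.
Normal equations: [[88, 14]; [14, 6]]·[m, c]ᵀ = [-52, -2]ᵀ.
Δ = 88·6 − 14² = 332.
m = ((-52)·6 − 14·(-2))/332 = -71/83; c = (88·(-2) − 14·(-52))/332 = 138/83.
At h = -1: P̂ = (-71/83)·(-1) + (138/83)·(1) = 209/83.

P̂ = 2.5181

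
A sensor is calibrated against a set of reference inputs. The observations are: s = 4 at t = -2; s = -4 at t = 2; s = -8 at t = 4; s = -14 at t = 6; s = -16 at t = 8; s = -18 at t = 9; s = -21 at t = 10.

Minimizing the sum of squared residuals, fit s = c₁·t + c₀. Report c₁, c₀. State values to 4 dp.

Entries of AᵀA: Σt·t = 305, Σt = 37, Σ1 = 7.
And Σt·s = -632, Σs = -77.
Normal equations: [[305, 37]; [37, 7]]·[c₁, c₀]ᵀ = [-632, -77]ᵀ.
Eliminating c₀: 7·(row 1) − 37·(row 2) gives 766·c₁ = 7·(-632) − 37·(-77) = -1575, so c₁ = -1575/766.
Then c₀ = ((-77) − 37·(-1575/766))/7 = -101/766.

c₁ = -2.0561, c₀ = -0.1319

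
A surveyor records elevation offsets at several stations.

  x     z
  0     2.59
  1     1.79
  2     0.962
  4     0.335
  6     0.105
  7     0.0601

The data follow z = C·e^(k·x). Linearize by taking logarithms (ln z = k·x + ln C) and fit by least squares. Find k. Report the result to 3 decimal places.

k = -0.547

Taking logs, ln z = k·x + ln C, so regress ln z on x.
Σx = 20.0000, Σ(x)² = 106.0000, Σln z = -4.6640, Σx·ln z = -37.0748.
Equations: 106.0000·k + 20.0000·ln C = -37.0748;  20.0000·k + 6·ln C = -4.6640.
Solving (det = 236.0000): k = -0.54732, ln C = 1.04707.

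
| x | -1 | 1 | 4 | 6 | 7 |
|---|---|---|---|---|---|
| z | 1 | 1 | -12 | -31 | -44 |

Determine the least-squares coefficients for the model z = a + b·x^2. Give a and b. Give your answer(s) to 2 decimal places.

a = 2.23, b = -0.93

From the data, Σ1 = 5, Σx^2 = 103, Σx^2·x^2 = 3955.
And Σz = -85, Σx^2·z = -3462.
So MᵀM·[a, b]ᵀ = Mᵀz: [[5, 103]; [103, 3955]]·[a, b]ᵀ = [-85, -3462]ᵀ.
det = 5·3955 − 103² = 9166.
a = ((-85)·3955 − 103·(-3462))/9166 = 20411/9166; b = (5·(-3462) − 103·(-85))/9166 = -8555/9166.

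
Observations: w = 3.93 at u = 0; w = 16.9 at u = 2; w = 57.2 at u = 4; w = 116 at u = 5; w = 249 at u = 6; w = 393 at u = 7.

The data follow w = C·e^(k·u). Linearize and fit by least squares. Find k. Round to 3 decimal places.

k = 0.664

Let Y = ln w. Fitting Y = k·u + ln C by least squares:
Sums: Σu = 24.0000, Σ(u)² = 130.0000, Σln w = 24.4874, Σu·ln w = 120.5302.
Normal system: [[130.0000, 24.0000]; [24.0000, 6]]·[k, ln C]ᵀ = [120.5302, 24.4874]ᵀ.
Slope k = (n·Σu·ln w − Σu·Σln w)/(n·Σ(u)² − (Σu)²) = (6·120.5302 − 24.0000·24.4874)/204.0000 = 0.66414; ln C = (Σln w − k·Σu)/n = 1.42467.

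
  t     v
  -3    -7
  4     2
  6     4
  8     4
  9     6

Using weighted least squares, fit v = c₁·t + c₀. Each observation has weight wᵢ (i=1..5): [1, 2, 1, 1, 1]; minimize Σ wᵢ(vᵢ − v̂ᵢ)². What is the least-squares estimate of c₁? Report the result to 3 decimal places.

Compute the Gram sums: Σwᵢ·t·t = 222, Σwᵢ·t = 28, Σwᵢ·1 = 6.
Moment sums: Σwᵢ·t·v = 147, Σwᵢ·v = 11.
Determinant 222·6 − 28² = 548.
c₁ = (147·6 − 28·11)/548 = 287/274; c₀ = (222·11 − 28·147)/548 = -837/274.

c₁ = 1.047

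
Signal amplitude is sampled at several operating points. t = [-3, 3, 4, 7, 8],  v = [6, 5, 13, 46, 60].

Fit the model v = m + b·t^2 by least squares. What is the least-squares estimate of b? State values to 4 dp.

MᵀM·[m, b]ᵀ = Mᵀv reads: 5·m + 147·b = 130;  147·m + 6915·b = 6401.
Δ = 5·6915 − 147² = 12966.
m = (130·6915 − 147·6401)/12966 = -13999/4322; b = (5·6401 − 147·130)/12966 = 12895/12966.

b = 0.9945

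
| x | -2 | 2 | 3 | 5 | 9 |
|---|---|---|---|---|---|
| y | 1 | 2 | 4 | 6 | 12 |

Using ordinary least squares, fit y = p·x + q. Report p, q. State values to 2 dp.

Normal-equation sums: Σx·x = 123, Σx = 17, Σ1 = 5.
Moment sums: Σx·y = 152, Σy = 25.
Normal equations: [[123, 17]; [17, 5]]·[p, q]ᵀ = [152, 25]ᵀ.
Eliminating q: 5·(row 1) − 17·(row 2) gives 326·p = 5·152 − 17·25 = 335, so p = 335/326.
Then q = (25 − 17·(335/326))/5 = 491/326.

p = 1.03, q = 1.51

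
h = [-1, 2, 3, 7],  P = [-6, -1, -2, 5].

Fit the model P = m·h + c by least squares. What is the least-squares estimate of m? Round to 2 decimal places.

m = 1.34

From the data, Σh·h = 63, Σh = 11, Σ1 = 4.
Right-hand side: Σh·P = 33, ΣP = -4.
Δ = 63·4 − 11² = 131.
m = (33·4 − 11·(-4))/131 = 176/131; c = (63·(-4) − 11·33)/131 = -615/131.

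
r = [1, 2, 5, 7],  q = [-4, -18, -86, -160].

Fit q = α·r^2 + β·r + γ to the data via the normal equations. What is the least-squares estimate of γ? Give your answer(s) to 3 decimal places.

Forming AᵀA = [[3043, 477, 79]; [477, 79, 15]; [79, 15, 4]] and Aᵀq = [-10066, -1590, -268]ᵀ gives AᵀA·[α, β, γ]ᵀ = Aᵀq.
Inverting the 3×3 Gram matrix, [α, β, γ]ᵀ = [-949/354, -521/118, 443/177]ᵀ.

γ = 2.503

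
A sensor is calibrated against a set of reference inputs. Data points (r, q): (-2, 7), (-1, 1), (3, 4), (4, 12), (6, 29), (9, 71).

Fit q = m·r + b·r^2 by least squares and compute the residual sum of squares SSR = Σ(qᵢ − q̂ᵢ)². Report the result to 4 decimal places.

Sums needed: Σr·r = 147, Σr·r^2 = 1027, Σr^2·r^2 = 8211.
And Σr·q = 858, Σr^2·q = 7052.
Eliminating b: 8211·(row 1) − 1027·(row 2) gives 152288·m = 8211·858 − 1027·7052 = -197366, so m = -98683/76144.
Then b = (7052 − 1027·(-98683/76144))/8211 = 77739/76144.
Residuals: 12343/38072, -50139/38072, -49513/38072, 16159/19036, 835/38072, -311/9518; SSR = 161917/38072.

SSR = 4.2529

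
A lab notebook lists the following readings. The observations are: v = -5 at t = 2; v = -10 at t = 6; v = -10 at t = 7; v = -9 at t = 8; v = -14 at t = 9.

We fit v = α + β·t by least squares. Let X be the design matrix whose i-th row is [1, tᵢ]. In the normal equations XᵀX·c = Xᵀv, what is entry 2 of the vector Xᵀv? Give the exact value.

Entry 2 ↔ basis t, so (Xᵀv)_{2} = Σᵢ (t)·vᵢ = (2)·(-5) + (6)·(-10) + (7)·(-10) + (8)·(-9) + (9)·(-14) = -338.

-338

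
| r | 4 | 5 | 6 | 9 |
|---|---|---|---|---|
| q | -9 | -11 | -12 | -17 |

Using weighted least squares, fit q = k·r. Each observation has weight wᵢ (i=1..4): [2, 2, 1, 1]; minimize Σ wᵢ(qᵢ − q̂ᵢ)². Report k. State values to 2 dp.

k = -2.05

Compute the Gram sums: Σwᵢ·r·r = 199.
Moment sums: Σwᵢ·r·q = -407.
Hence k = -407 / 199 ≈ -2.04523.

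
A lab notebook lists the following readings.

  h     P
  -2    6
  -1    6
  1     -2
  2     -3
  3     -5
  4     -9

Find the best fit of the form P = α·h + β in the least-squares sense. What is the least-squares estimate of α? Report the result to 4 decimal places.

Setting ∂/∂α … = 0 gives: 35·α + 7·β = -77;  7·α + 6·β = -7.
Δ = 35·6 − 7² = 161.
α = ((-77)·6 − 7·(-7))/161 = -59/23; β = (35·(-7) − 7·(-77))/161 = 42/23.

α = -2.5652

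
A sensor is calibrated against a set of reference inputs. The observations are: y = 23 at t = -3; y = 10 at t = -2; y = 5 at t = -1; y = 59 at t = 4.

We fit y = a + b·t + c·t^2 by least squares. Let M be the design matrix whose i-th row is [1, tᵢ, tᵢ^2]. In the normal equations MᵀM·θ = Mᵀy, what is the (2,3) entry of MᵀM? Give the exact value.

28

Row 2 ↔ basis t, column 3 ↔ basis t^2, so (MᵀM)_{2,3} = Σᵢ (t)·(t^2) = (-3)·(9) + (-2)·(4) + (-1)·(1) + (4)·(16) = 28.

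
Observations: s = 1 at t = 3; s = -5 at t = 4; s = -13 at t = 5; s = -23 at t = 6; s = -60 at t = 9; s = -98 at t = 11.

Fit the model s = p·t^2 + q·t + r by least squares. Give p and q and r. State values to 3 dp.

XᵀX·[p, q, r]ᵀ = Xᵀs reads: 23460·p + 2492·q + 288·r = -17942;  2492·p + 288·q + 38·r = -1838;  288·p + 38·q + 6·r = -198.
(Σt^2·t^2 = 23460, Σt^2·t = 2492, Σt^2 = 288, Σt·t = 288, Σt = 38, Σ1 = 6, Σt^2·s = -17942, Σt·s = -1838, Σs = -198.)
Inverting the 3×3 Gram matrix, [p, q, r]ᵀ = [-1393/1482, 229/247, 356/57]ᵀ.

p = -0.940, q = 0.927, r = 6.246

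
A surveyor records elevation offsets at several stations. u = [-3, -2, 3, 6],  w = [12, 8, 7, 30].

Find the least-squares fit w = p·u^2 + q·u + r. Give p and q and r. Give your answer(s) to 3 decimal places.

p = 0.929, q = -0.876, r = 1.658

Setting ∂/∂p … = 0 gives: 1474·p + 208·q + 58·r = 1283;  208·p + 58·q + 4·r = 149;  58·p + 4·q + 4·r = 57.
Row-reducing yields p = 3617/3894, q = -3413/3894, r = 1076/649.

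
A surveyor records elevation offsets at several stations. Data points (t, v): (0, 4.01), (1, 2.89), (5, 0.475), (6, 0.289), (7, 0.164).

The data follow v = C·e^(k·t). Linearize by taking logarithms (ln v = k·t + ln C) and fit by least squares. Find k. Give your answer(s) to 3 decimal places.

k = -0.455

Taking logs, ln v = k·t + ln C, so regress ln v on t.
Σt = 19.0000, Σ(t)² = 111.0000, Σln v = -1.3436, Σt·ln v = -22.7641.
Equations: 111.0000·k + 19.0000·ln C = -22.7641;  19.0000·k + 5·ln C = -1.3436.
Solving (det = 194.0000): k = -0.45511, ln C = 1.46071.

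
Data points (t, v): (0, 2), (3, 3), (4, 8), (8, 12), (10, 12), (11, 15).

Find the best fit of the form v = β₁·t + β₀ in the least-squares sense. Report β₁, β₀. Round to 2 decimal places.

From the data, Σt·t = 310, Σt = 36, Σ1 = 6.
Right-hand side: Σt·v = 422, Σv = 52.
Eliminating β₀: 6·(row 1) − 36·(row 2) gives 564·β₁ = 6·422 − 36·52 = 660, so β₁ = 55/47.
Then β₀ = (52 − 36·(55/47))/6 = 232/141.

β₁ = 1.17, β₀ = 1.65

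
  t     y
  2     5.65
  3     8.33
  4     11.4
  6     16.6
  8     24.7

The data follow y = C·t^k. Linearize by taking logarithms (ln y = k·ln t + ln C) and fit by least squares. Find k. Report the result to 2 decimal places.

Let Y = ln y. Fitting Y = k·ln t + ln C by least squares:
XᵀX = [[11.1437, 7.0493]; [7.0493, 5]], rhs = [18.6050, 12.3013]ᵀ  (here Σln t = 7.0493, Σ(ln t)² = 11.1437, Σln y = 12.3013, Σln t·ln y = 18.6050).
Solving (det = 6.0265): k = 1.04703, ln C = 0.98411.

k = 1.05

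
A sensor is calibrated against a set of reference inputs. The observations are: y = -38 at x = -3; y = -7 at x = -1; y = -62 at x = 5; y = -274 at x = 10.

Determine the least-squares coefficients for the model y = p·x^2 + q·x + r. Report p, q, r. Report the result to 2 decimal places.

Compute the Gram sums: Σx^2·x^2 = 10707, Σx^2·x = 1097, Σx^2 = 135, Σx·x = 135, Σx = 11, Σ1 = 4.
Moment sums: Σx^2·y = -29299, Σx·y = -2929, Σy = -381.
Row-reducing yields p = -356799/117578, q = 360413/117578, r = -74237/58789.

p = -3.03, q = 3.07, r = -1.26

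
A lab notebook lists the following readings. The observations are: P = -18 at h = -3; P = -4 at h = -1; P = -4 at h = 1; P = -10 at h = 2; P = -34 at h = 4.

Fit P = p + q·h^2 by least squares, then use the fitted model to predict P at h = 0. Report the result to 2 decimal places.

P̂ = -1.81

Compute the Gram sums: Σ1 = 5, Σh^2 = 31, Σh^2·h^2 = 355.
Right-hand side: ΣP = -70, Σh^2·P = -754.
Normal equations: [[5, 31]; [31, 355]]·[p, q]ᵀ = [-70, -754]ᵀ.
Eliminating q: 355·(row 1) − 31·(row 2) gives 814·p = 355·(-70) − 31·(-754) = -1476, so p = -738/407.
Then q = ((-754) − 31·(-738/407))/355 = -800/407.
At h = 0: P̂ = (-738/407)·(1) + (-800/407)·(0) = -738/407.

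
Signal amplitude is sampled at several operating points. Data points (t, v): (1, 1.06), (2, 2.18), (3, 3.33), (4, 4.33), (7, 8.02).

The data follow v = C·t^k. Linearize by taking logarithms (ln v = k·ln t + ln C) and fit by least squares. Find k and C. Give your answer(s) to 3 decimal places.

Let Y = ln v. Fitting Y = k·ln t + ln C by least squares:
Over the data: Σln t = 5.1240, Σ(ln t)² = 7.3958, Σln v = 5.5881, Σln t·ln v = 7.9448.
Normal system: [[7.3958, 5.1240]; [5.1240, 5]]·[k, ln C]ᵀ = [7.9448, 5.5881]ᵀ.
Δ = 7.3958·5 − (5.1240)² = 10.7239; k = (7.9448·5 − 5.1240·5.5881)/10.7239 = 1.03421, ln C = (7.3958·5.5881 − 5.1240·7.9448)/10.7239 = 0.05777, so C = exp(0.05777) = 1.05947.

k = 1.034, C = 1.059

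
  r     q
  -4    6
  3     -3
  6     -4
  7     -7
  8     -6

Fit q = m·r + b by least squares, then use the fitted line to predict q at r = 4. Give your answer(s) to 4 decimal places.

Sums needed: Σr·r = 174, Σr = 20, Σ1 = 5.
And Σr·q = -154, Σq = -14.
det = 174·5 − 20² = 470.
m = ((-154)·5 − 20·(-14))/470 = -49/47; b = (174·(-14) − 20·(-154))/470 = 322/235.
At r = 4: q̂ = (-49/47)·(4) + (322/235)·(1) = -14/5.

q̂ = -2.8000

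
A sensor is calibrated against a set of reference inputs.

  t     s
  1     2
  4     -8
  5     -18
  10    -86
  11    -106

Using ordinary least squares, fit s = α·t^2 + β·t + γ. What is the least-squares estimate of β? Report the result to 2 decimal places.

Setting ∂/∂α … = 0 gives: 25523·α + 2521·β + 263·γ = -22002;  2521·α + 263·β + 31·γ = -2146;  263·α + 31·β + 5·γ = -216.
Row-reducing yields α = -14569/14493, β = 6023/4831, γ = 28204/14493.

β = 1.25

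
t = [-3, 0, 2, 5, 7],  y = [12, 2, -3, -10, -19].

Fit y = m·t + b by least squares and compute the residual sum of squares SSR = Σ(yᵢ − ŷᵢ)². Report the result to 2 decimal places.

SSR = 5.86

Normal-equation sums: Σt·t = 87, Σt = 11, Σ1 = 5.
Right-hand side: Σt·y = -225, Σy = -18.
So MᵀM·[m, b]ᵀ = Mᵀy: [[87, 11]; [11, 5]]·[m, b]ᵀ = [-225, -18]ᵀ.
Δ = 87·5 − 11² = 314.
m = ((-225)·5 − 11·(-18))/314 = -927/314; b = (87·(-18) − 11·(-225))/314 = 909/314.
Residuals: 39/157, -281/314, 3/314, 293/157, -193/157; SSR = 1839/314.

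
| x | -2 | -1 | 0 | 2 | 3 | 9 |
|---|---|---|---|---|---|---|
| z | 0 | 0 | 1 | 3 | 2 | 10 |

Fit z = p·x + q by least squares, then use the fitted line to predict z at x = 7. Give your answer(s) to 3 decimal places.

MᵀM·[p, q]ᵀ = Mᵀz reads: 99·p + 11·q = 102;  11·p + 6·q = 16.
(Σx·x = 99, Σx = 11, Σ1 = 6, Σx·z = 102, Σz = 16.)
Determinant 99·6 − 11² = 473.
p = (102·6 − 11·16)/473 = 436/473; q = (99·16 − 11·102)/473 = 42/43.
At x = 7: ẑ = (436/473)·(7) + (42/43)·(1) = 3514/473.

ẑ = 7.429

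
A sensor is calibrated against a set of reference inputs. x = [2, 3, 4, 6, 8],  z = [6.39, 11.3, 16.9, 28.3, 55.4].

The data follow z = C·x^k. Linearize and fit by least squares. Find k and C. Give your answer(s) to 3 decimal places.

k = 1.505, C = 2.161

Let Y = ln z. Fitting Y = k·ln x + ln C by least squares:
Over the data: Σln x = 7.0493, Σ(ln x)² = 11.1437, Σln z = 14.4643, Σln x·ln z = 22.2067.
Normal system: [[11.1437, 7.0493]; [7.0493, 5]]·[k, ln C]ᵀ = [22.2067, 14.4643]ᵀ.
Δ = 11.1437·5 − (7.0493)² = 6.0265; k = (22.2067·5 − 7.0493·14.4643)/6.0265 = 1.50519, ln C = (11.1437·14.4643 − 7.0493·22.2067)/6.0265 = 0.77076, so C = exp(0.77076) = 2.16140.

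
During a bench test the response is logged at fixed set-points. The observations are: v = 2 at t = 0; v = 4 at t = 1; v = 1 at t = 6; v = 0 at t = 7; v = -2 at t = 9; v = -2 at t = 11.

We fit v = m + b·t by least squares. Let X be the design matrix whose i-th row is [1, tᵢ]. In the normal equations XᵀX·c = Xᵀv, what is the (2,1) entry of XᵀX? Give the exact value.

Row 2 ↔ basis t, column 1 ↔ basis 1, so (XᵀX)_{2,1} = Σᵢ t = (0)·(1) + (1)·(1) + (6)·(1) + (7)·(1) + (9)·(1) + (11)·(1) = 34.

34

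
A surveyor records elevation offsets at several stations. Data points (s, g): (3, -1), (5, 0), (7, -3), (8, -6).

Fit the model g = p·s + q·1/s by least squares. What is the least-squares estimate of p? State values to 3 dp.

From the data, Σs·s = 147, Σs·1/s = 4, Σ1/s·1/s = 132049/705600.
Right-hand side: Σs·g = -72, Σ1/s·g = -127/84.
Δ = 147·(132049/705600) − 4² = 55249/4800.
p = ((-72)·(132049/705600) − 4·(-127/84))/(55249/4800) = -1746776/2707201; q = (147·(-127/84) − 4·(-72))/(55249/4800) = 315600/55249.

p = -0.645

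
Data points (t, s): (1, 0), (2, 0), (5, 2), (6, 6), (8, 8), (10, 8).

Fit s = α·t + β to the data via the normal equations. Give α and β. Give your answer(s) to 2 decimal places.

α = 1.04, β = -1.57

Normal-equation sums: Σt·t = 230, Σt = 32, Σ1 = 6.
For Xᵀs: Σt·s = 190, Σs = 24.
Δ = 230·6 − 32² = 356.
α = (190·6 − 32·24)/356 = 93/89; β = (230·24 − 32·190)/356 = -140/89.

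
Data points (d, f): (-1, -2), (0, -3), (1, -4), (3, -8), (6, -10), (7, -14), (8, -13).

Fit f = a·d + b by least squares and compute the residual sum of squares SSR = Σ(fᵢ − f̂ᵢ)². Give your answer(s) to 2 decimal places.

From the data, Σd·d = 160, Σd = 24, Σ1 = 7.
Right-hand side: Σd·f = -288, Σf = -54.
So MᵀM·[a, b]ᵀ = Mᵀf: [[160, 24]; [24, 7]]·[a, b]ᵀ = [-288, -54]ᵀ.
Δ = 160·7 − 24² = 544.
a = ((-288)·7 − 24·(-54))/544 = -45/34; b = (160·(-54) − 24·(-288))/544 = -54/17.
Residuals: -5/34, 3/17, 1/2, -29/34, 19/17, -53/34, 13/17; SSR = 90/17.

SSR = 5.29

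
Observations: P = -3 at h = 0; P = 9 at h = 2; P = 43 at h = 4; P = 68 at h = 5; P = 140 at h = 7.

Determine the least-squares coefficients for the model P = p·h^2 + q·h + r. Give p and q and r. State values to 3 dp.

From the data, Σh^2·h^2 = 3298, Σh^2·h = 540, Σh^2 = 94, Σh·h = 94, Σh = 18, Σ1 = 5.
And Σh^2·P = 9284, Σh·P = 1510, ΣP = 257.
Inverting the 3×3 Gram matrix, [p, q, r]ᵀ = [15143/5071, -2990/5071, -13275/5071]ᵀ.

p = 2.986, q = -0.590, r = -2.618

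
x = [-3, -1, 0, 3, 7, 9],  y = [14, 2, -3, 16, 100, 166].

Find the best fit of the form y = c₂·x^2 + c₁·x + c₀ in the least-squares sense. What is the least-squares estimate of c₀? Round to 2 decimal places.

With design matrix M, MᵀM = [[9125, 1071, 149]; [1071, 149, 15]; [149, 15, 6]] and Mᵀy = [18618, 2198, 295]ᵀ.
Solving the 3×3 system (Gaussian elimination) gives c₂ = 179188/87725, c₁ = 2413/7975, c₀ = -203047/87725.

c₀ = -2.31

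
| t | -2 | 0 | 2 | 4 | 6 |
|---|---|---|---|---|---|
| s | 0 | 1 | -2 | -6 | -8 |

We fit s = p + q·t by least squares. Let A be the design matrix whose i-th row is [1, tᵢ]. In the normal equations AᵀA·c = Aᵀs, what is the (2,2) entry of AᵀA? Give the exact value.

Row 2 ↔ basis t, column 2 ↔ basis t, so (AᵀA)_{2,2} = Σᵢ (t)·(t) = (-2)·(-2) + (0)·(0) + (2)·(2) + (4)·(4) + (6)·(6) = 60.

60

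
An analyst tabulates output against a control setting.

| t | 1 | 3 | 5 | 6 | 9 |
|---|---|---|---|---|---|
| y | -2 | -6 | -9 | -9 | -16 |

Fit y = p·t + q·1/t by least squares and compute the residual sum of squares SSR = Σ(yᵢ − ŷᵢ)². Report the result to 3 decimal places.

MᵀM·[p, q]ᵀ = Mᵀy reads: 152·p + 5·q = -263;  5·p + (9649/8100)·q = -817/90.
det = 152·(9649/8100) − 5² = 316037/2025.
p = ((-263)·(9649/8100) − 5·(-817/90))/(316037/2025) = -2170037/1264148; q = (152·(-817/90) − 5·(-263))/(316037/2025) = -131265/316037.
Residuals: 166801/1264148, -899757/1264148, -422135/1264148, 432600/316037, -637695/1264148; SSR = 3493675/1264148.

SSR = 2.764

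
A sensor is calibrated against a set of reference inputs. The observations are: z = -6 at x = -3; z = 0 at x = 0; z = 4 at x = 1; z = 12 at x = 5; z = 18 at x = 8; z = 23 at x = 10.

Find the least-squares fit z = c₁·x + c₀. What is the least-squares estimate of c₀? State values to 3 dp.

c₀ = 0.761

Compute the Gram sums: Σx·x = 199, Σx = 21, Σ1 = 6.
Right-hand side: Σx·z = 456, Σz = 51.
Δ = 199·6 − 21² = 753.
c₁ = (456·6 − 21·51)/753 = 555/251; c₀ = (199·51 − 21·456)/753 = 191/251.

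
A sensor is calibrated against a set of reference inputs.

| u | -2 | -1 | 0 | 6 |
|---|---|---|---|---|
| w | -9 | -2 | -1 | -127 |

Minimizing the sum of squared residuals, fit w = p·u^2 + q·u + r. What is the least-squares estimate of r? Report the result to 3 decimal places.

r = -1.048

Forming AᵀA = [[1313, 207, 41]; [207, 41, 3]; [41, 3, 4]] and Aᵀw = [-4610, -742, -139]ᵀ gives AᵀA·[p, q, r]ᵀ = Aᵀw.
Solving the 3×3 system (Gaussian elimination) gives p = -2205/706, q = -7951/3530, r = -1849/1765.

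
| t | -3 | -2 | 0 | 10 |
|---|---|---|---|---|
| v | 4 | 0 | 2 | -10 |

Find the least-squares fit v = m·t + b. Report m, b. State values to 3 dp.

AᵀA·[m, b]ᵀ = Aᵀv reads: 113·m + 5·b = -112;  5·m + 4·b = -4.
(Σt·t = 113, Σt = 5, Σ1 = 4, Σt·v = -112, Σv = -4.)
det = 113·4 − 5² = 427.
m = ((-112)·4 − 5·(-4))/427 = -428/427; b = (113·(-4) − 5·(-112))/427 = 108/427.

m = -1.002, b = 0.253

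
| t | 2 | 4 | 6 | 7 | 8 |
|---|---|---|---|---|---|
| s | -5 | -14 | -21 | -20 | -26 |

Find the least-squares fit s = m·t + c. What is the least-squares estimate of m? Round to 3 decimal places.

Normal-equation sums: Σt·t = 169, Σt = 27, Σ1 = 5.
Right-hand side: Σt·s = -540, Σs = -86.
So MᵀM·[m, c]ᵀ = Mᵀs: [[169, 27]; [27, 5]]·[m, c]ᵀ = [-540, -86]ᵀ.
det = 169·5 − 27² = 116.
m = ((-540)·5 − 27·(-86))/116 = -189/58; c = (169·(-86) − 27·(-540))/116 = 23/58.

m = -3.259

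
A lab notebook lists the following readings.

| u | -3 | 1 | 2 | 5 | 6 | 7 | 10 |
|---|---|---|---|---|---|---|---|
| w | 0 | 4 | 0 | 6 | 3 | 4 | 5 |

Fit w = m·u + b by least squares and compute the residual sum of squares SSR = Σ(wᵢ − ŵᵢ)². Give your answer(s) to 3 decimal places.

With design matrix A, AᵀA = [[224, 28]; [28, 7]] and Aᵀw = [130, 22]ᵀ.
Determinant 224·7 − 28² = 784.
m = (130·7 − 28·22)/784 = 3/8; b = (224·22 − 28·130)/784 = 23/14.
Residuals: -29/56, 111/56, -67/28, 139/56, -25/28, -15/56, -11/28; SSR = 479/28.

SSR = 17.107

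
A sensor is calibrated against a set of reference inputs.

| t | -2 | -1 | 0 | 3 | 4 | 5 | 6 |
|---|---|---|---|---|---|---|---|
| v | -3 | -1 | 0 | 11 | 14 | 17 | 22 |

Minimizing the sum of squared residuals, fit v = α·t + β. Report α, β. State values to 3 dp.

From the data, Σt·t = 91, Σt = 15, Σ1 = 7.
And Σt·v = 313, Σv = 60.
Normal equations: [[91, 15]; [15, 7]]·[α, β]ᵀ = [313, 60]ᵀ.
Determinant 91·7 − 15² = 412.
α = (313·7 − 15·60)/412 = 1291/412; β = (91·60 − 15·313)/412 = 765/412.

α = 3.133, β = 1.857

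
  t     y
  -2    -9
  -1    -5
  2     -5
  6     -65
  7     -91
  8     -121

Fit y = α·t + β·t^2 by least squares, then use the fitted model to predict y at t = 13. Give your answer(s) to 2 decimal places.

ŷ = -328.07

From the data, Σt·t = 158, Σt·t^2 = 1070, Σt^2·t^2 = 7826.
Moment sums: Σt·y = -1982, Σt^2·y = -14604.
So XᵀX·[α, β]ᵀ = Xᵀy: [[158, 1070]; [1070, 7826]]·[α, β]ᵀ = [-1982, -14604]ᵀ.
Δ = 158·7826 − 1070² = 91608.
α = ((-1982)·7826 − 1070·(-14604))/91608 = 2617/2082; β = (158·(-14604) − 1070·(-1982))/91608 = -4243/2082.
At t = 13: ŷ = (2617/2082)·(13) + (-4243/2082)·(169) = -113841/347.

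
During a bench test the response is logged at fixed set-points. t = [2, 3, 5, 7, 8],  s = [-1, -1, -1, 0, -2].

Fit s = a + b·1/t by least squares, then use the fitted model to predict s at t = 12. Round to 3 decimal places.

Normal-equation sums: Σ1 = 5, Σ1/t = 1093/840, Σ1/t·1/t = 308449/705600.
Moment sums: Σs = -5, Σ1/t·s = -77/60.
XᵀX·[a, b]ᵀ = Xᵀs becomes [[5, 1093/840]; [1093/840, 308449/705600]]·[a, b]ᵀ = [-5, -77/60]ᵀ.
Δ = 5·(308449/705600) − (1093/840)² = 86899/176400.
a = ((-5)·(308449/705600) − (1093/840)·(-77/60))/(86899/176400) = -363991/347596; b = (5·(-77/60) − (1093/840)·(-5))/(86899/176400) = 15750/86899.
At t = 12: ŝ = (-363991/347596)·(1) + (15750/86899)·(1/12) = -358741/347596.

ŝ = -1.032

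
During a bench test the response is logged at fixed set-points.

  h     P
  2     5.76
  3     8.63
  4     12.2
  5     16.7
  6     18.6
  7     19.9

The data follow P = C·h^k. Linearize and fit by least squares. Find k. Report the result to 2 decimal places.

Taking logs, ln P = k·ln h + ln C, so regress ln P on ln h.
Σln h = 8.5252, Σ(ln h)² = 13.1965, Σln P = 15.1369, Σln h·ln P = 22.6377.
Normal system: [[13.1965, 8.5252]; [8.5252, 6]]·[k, ln C]ᵀ = [22.6377, 15.1369]ᵀ.
Slope k = (n·Σln h·ln P − Σln h·Σln P)/(n·Σ(ln h)² − (Σln h)²) = (6·22.6377 − 8.5252·15.1369)/6.5005 = 1.04322; ln C = (Σln P − k·Σln h)/n = 1.04055.

k = 1.04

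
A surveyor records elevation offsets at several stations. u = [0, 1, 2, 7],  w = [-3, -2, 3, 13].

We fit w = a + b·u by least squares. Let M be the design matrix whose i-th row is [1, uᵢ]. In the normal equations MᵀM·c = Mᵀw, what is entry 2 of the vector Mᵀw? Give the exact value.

Entry 2 ↔ basis u, so (Mᵀw)_{2} = Σᵢ (u)·wᵢ = (0)·(-3) + (1)·(-2) + (2)·(3) + (7)·(13) = 95.

95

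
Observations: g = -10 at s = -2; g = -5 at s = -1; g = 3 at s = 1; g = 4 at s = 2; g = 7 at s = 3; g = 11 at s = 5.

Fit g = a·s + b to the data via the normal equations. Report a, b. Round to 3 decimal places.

AᵀA·[a, b]ᵀ = Aᵀg reads: 44·a + 8·b = 112;  8·a + 6·b = 10.
(Σs·s = 44, Σs = 8, Σ1 = 6, Σs·g = 112, Σg = 10.)
Eliminating b: 6·(row 1) − 8·(row 2) gives 200·a = 6·112 − 8·10 = 592, so a = 74/25.
Then b = (10 − 8·(74/25))/6 = -57/25.

a = 2.960, b = -2.280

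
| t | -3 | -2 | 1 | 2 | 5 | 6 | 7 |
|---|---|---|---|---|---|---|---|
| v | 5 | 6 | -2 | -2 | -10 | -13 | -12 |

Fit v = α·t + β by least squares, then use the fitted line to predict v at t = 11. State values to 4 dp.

From the data, Σt·t = 128, Σt = 16, Σ1 = 7.
And Σt·v = -245, Σv = -28.
Determinant 128·7 − 16² = 640.
α = ((-245)·7 − 16·(-28))/640 = -1267/640; β = (128·(-28) − 16·(-245))/640 = 21/40.
At t = 11: v̂ = (-1267/640)·(11) + (21/40)·(1) = -13601/640.

v̂ = -21.2516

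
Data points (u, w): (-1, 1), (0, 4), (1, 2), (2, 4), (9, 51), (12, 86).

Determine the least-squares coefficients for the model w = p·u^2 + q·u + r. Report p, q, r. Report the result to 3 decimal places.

Entries of XᵀX: Σu^2·u^2 = 27315, Σu^2·u = 2465, Σu^2 = 231, Σu·u = 231, Σu = 23, Σ1 = 6.
Moment sums: Σu^2·w = 16534, Σu·w = 1500, Σw = 148.
So XᵀX·[p, q, r]ᵀ = Xᵀw: [[27315, 2465, 231]; [2465, 231, 23]; [231, 23, 6]]·[p, q, r]ᵀ = [16534, 1500, 148]ᵀ.
Solving the 3×3 system (Gaussian elimination) gives p = 74595/136384, q = 65657/136384, r = 120273/68192.

p = 0.547, q = 0.481, r = 1.764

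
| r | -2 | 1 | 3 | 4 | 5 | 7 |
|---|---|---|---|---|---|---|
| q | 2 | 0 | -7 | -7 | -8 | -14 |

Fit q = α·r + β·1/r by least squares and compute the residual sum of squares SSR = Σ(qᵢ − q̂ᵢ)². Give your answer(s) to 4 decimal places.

Setting ∂/∂α … = 0 gives: 104·α + 6·β = -191;  6·α + (261781/176400)·β = -521/60.
Eliminating β: (261781/176400)·(row 1) − 6·(row 2) gives (2609353/22050)·α = (261781/176400)·(-191) − 6·(-521/60) = -40809731/176400, so α = -40809731/20874824.
Then β = ((-521/60) − 6·(-40809731/20874824))/(261781/176400) = 5356680/2609353.
Residuals: -9221547/10437412, -2043709/20874824, -37979055/20874824, 1600449/5218706, 28479375/20874824, -12701339/20874824; SSR = 134138371/20874824.

SSR = 6.4258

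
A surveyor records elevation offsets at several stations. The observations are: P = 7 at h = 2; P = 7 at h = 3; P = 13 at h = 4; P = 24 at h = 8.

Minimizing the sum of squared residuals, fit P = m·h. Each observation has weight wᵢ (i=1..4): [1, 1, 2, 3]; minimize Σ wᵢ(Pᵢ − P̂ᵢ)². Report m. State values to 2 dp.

m = 3.02

The normal equations are: 237·m = 715.
Hence m = 715 / 237 ≈ 3.01688.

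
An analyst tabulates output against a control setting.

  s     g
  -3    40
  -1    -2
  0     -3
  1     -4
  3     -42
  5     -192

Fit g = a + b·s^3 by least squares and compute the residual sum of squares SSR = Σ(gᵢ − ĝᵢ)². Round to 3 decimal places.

SSR = 5.337

Setting ∂/∂a … = 0 gives: 6·a + 125·b = -203;  125·a + 17085·b = -26216.
Δ = 6·17085 − 125² = 86885.
a = ((-203)·17085 − 125·(-26216))/86885 = -38251/17377; b = (6·(-26216) − 125·(-203))/86885 = -131921/86885.
Residuals: 104788/86885, -114436/86885, -13880/17377, -24364/86885, 103952/86885, -108/17377; SSR = 463744/86885.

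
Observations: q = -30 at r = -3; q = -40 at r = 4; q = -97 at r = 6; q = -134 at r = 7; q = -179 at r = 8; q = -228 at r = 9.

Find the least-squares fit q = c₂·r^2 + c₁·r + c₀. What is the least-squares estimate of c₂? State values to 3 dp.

c₂ = -3.022

From the data, Σr^2·r^2 = 14691, Σr^2·r = 1837, Σr^2 = 255, Σr·r = 255, Σr = 31, Σ1 = 6.
Moment sums: Σr^2·q = -40892, Σr·q = -5074, Σq = -708.
Normal equations: [[14691, 1837, 255]; [1837, 255, 31]; [255, 31, 6]]·[c₂, c₁, c₀]ᵀ = [-40892, -5074, -708]ᵀ.
Inverting the 3×3 Gram matrix, [c₂, c₁, c₀]ᵀ = [-866333/286680, 155083/95560, 293563/143340]ᵀ.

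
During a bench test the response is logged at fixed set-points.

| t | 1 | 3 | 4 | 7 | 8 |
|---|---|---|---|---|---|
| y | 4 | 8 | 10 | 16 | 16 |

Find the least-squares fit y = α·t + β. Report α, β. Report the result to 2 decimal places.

MᵀM·[α, β]ᵀ = Mᵀy reads: 139·α + 23·β = 308;  23·α + 5·β = 54.
Eliminating β: 5·(row 1) − 23·(row 2) gives 166·α = 5·308 − 23·54 = 298, so α = 149/83.
Then β = (54 − 23·(149/83))/5 = 211/83.

α = 1.80, β = 2.54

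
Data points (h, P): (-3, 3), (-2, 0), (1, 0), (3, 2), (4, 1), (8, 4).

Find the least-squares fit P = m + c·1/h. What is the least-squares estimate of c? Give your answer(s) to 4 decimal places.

c = -0.7322

With design matrix M, MᵀM = [[6, 7/8]; [7/8, 893/576]] and MᵀP = [10, 5/12]ᵀ.
Determinant 6·(893/576) − (7/8)² = 1639/192.
m = (10·(893/576) − (7/8)·(5/12))/(1639/192) = 8720/4917; c = (6·(5/12) − (7/8)·10)/(1639/192) = -1200/1639.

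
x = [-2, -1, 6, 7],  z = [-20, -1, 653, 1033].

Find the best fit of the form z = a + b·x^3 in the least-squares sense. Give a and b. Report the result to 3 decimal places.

Setting ∂/∂a … = 0 gives: 4·a + 550·b = 1665;  550·a + 164370·b = 495528.
(Σ1 = 4, Σx^3 = 550, Σx^3·x^3 = 164370, Σz = 1665, Σx^3·z = 495528.)
Eliminating b: 164370·(row 1) − 550·(row 2) gives 354980·a = 164370·1665 − 550·495528 = 1135650, so a = 113565/35498.
Then b = (495528 − 550·(113565/35498))/164370 = 533181/177490.

a = 3.199, b = 3.004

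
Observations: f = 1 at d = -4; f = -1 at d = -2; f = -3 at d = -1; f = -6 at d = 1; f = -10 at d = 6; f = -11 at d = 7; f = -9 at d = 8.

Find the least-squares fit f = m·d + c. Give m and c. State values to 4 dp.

Compute the Gram sums: Σd·d = 171, Σd = 15, Σ1 = 7.
Moment sums: Σd·f = -214, Σf = -39.
Normal equations: [[171, 15]; [15, 7]]·[m, c]ᵀ = [-214, -39]ᵀ.
Determinant 171·7 − 15² = 972.
m = ((-214)·7 − 15·(-39))/972 = -913/972; c = (171·(-39) − 15·(-214))/972 = -1153/324.

m = -0.9393, c = -3.5586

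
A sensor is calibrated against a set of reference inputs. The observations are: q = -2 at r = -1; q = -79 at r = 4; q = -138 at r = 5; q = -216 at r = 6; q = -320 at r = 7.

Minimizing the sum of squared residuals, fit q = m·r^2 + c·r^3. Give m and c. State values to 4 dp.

Compute the Gram sums: Σr^2·r^2 = 4579, Σr^2·r^3 = 28731, Σr^3·r^3 = 184027.
Right-hand side: Σr^2·q = -28172, Σr^3·q = -178720.
AᵀA·[m, c]ᵀ = Aᵀq becomes [[4579, 28731]; [28731, 184027]]·[m, c]ᵀ = [-28172, -178720]ᵀ.
Determinant 4579·184027 − 28731² = 17189272.
m = ((-28172)·184027 − 28731·(-178720))/17189272 = -12401081/4297318; c = (4579·(-178720) − 28731·(-28172))/17189272 = -2237287/4297318.

m = -2.8858, c = -0.5206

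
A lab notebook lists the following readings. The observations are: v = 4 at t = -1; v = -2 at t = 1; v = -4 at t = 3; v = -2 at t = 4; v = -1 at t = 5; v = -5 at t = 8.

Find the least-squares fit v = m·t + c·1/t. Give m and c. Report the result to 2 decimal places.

m = -0.48, c = -2.60

The normal equations are: 116·m + 6·c = -71;  6·m + (32101/14400)·c = -1039/120.
Δ = 116·(32101/14400) − 6² = 801329/3600.
m = ((-71)·(32101/14400) − 6·(-1039/120))/(801329/3600) = -1531091/3205316; c = (116·(-1039/120) − 6·(-71))/(801329/3600) = -2082120/801329.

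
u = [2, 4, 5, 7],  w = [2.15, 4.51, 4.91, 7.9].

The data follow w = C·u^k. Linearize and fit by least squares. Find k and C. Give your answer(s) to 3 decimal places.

k = 1.008, C = 1.064

Let Y = ln w. Fitting Y = k·ln u + ln C by least squares:
Σln u = 5.6348, Σ(ln u)² = 8.7791, Σln w = 5.9299, Σln u·ln w = 9.2017.
Equations: 8.7791·k + 5.6348·ln C = 9.2017;  5.6348·k + 4·ln C = 5.9299.
Slope k = (n·Σln u·ln w − Σln u·Σln w)/(n·Σ(ln u)² − (Σln u)²) = (4·9.2017 − 5.6348·5.9299)/3.3656 = 1.00819; ln C = (Σln w − k·Σln u)/n = 0.06224, so C = exp(0.06224) = 1.06421.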